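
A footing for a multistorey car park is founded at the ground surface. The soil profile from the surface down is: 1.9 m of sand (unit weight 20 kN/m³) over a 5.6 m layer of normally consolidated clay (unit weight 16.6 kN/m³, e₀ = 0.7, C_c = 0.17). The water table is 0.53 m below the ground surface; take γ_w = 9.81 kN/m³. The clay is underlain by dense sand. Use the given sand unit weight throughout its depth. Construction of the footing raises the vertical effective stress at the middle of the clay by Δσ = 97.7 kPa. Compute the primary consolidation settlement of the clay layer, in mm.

Mid-depth of clay below the ground surface: z = 1.9 + 5.6/2 = 4.7 m.
Total vertical stress at mid-clay: σ_v = 20×1.9 + 16.6×2.8 = 84.48 kPa.
Pore pressure: u = 9.81×(4.7 − 0.53) = 40.908 kPa.
Initial effective stress: σ'_0 = σ_v − u = 84.48 − 40.908 = 43.572 kPa.
Final effective stress: σ'_f = σ'_0 + Δσ = 43.572 + 97.7 = 141.27 kPa.
Normally consolidated clay, so the full stress increment lies on the virgin compression line:
S_c = C_c·H/(1+e₀)·log₁₀(σ'_f/σ'_0) = 0.17×5.6/(1+0.7)×log₁₀(141.27/43.572)
    = 0.56 × 0.51084 = 0.2861 m

S_c ≈ 286 mm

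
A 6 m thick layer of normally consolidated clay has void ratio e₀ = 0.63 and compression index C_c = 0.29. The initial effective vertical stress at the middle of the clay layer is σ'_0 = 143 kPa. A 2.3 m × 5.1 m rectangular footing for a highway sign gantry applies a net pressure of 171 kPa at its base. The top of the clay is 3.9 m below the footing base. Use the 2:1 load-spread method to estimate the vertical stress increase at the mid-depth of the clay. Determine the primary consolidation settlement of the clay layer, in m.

Mid-depth of clay below the footing base: z = 3.9 + 6/2 = 6.9 m.
Stress increase at mid-clay by the 2:1 spreading method:
Δσ = qBL/((B+z)(L+z)) = 171×2.3×5.1/((2.3+6.9)(5.1+6.9)) = 18.169 kPa
Final effective stress: σ'_f = σ'_0 + Δσ = 143 + 18.169 = 161.17 kPa.
Normally consolidated clay, so the full stress increment lies on the virgin compression line:
S_c = C_c·H/(1+e₀)·log₁₀(σ'_f/σ'_0) = 0.29×6/(1+0.63)×log₁₀(161.17/143)
    = 1.0675 × 0.051948 = 0.05545 m

S_c ≈ 0.0555 m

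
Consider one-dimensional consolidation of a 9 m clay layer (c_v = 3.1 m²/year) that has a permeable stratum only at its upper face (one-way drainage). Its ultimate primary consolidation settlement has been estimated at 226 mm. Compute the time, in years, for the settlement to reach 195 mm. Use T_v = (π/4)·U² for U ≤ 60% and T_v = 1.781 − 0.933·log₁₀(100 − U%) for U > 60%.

Drainage path length: H_d = H = 9 m (single drainage).
U = S(t)/S_ult = 195/226 = 0.8628.
U > 60%: T_v = 1.781 − 0.933·log₁₀(100 − 86.283) = 0.71994.
t = T_v·H_d²/c_v = 0.71994×9²/3.1 = 18.81 years.

t ≈ 18.8 years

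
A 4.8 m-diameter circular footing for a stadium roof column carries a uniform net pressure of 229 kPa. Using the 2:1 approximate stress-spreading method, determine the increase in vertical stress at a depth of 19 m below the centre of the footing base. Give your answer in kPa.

By the 2:1 method the load spreads at 1 horizontal : 2 vertical, so at depth z the loaded area has grown by z in each plan dimension:
Δσ ≈ qD²/(D+z)² = 229×4.8²/(4.8+19)² = 9.3146 kPa

Δσ_z ≈ 9.31 kPa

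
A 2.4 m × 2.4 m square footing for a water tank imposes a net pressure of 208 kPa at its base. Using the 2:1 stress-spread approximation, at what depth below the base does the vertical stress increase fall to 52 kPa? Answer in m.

z ≈ 2.4 m

2:1 spreading — at depth z the loaded area has grown by z in each plan dimension:
qB²/(B+z)² = Δσ_z ⇒ z = B(√(q/Δσ_z) − 1) = 2.4×(√(208/52) − 1) = 2.4 m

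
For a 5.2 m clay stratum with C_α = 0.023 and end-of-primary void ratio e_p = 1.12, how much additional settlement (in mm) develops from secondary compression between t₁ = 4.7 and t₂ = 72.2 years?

Secondary compression: S_s = C_α·H/(1+e_p)·log₁₀(t₂/t₁)
S_s = 0.023×5.2/(1+1.12)×log₁₀(72.2/4.7)
    = 0.05642 × 1.186 = 0.06693 m

S_s ≈ 66.9 mm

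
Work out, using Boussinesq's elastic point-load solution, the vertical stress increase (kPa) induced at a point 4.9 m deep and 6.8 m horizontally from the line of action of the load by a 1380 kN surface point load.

Boussinesq vertical stress below a point load on an elastic half-space:
Δσ_z = 3P/(2πz²) · [1 + (r/z)²]^(−5/2)
r/z = 6.8/4.9 = 1.3878; [1+(r/z)²]^(−5/2) = 0.068291.
Δσ_z = 3×1380/(2π×4.9²) × 0.068291 = 27.443 × 0.068291 = 1.874 kPa

Δσ_z ≈ 1.87 kPa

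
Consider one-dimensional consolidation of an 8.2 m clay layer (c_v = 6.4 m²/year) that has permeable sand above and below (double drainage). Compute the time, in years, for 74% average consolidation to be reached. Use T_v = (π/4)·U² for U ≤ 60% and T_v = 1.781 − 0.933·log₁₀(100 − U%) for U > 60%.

Drainage path length: H_d = H/2 = 4.1 m (double drainage).
U > 60%: T_v = 1.781 − 0.933·log₁₀(100 − 74) = 0.46083.
t = T_v·H_d²/c_v = 0.46083×4.1²/6.4 = 1.21 years.

t ≈ 1.21 years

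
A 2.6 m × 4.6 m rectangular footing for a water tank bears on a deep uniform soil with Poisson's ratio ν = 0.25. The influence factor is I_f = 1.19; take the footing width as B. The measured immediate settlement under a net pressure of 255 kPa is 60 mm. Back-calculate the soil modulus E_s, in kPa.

E_s ≈ 12300 kPa

S_e = q·B·(1−ν²)/E_s · I_f  ⇒  E_s = q·B·(1−ν²)·I_f / S_e.
E_s = 255 × 2.6 × 0.9375 × 1.19 / 0.06 = 12330 kPa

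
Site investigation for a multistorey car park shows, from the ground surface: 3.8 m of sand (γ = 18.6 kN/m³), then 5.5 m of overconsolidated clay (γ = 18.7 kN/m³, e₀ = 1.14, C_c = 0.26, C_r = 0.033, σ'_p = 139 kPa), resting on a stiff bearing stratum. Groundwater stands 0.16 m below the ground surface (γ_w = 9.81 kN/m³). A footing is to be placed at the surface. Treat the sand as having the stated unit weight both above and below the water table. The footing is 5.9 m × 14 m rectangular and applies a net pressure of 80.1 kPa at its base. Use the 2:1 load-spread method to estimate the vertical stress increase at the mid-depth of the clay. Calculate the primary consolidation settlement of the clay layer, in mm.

S_c ≈ 13.3 mm

Mid-depth of clay below the ground surface: z = 3.8 + 5.5/2 = 6.55 m.
Total vertical stress at mid-clay: σ_v = 18.6×3.8 + 18.7×2.75 = 122.11 kPa.
Pore pressure: u = 9.81×(6.55 − 0.16) = 62.686 kPa.
Initial effective stress: σ'_0 = σ_v − u = 122.11 − 62.686 = 59.424 kPa.
Stress increase at mid-clay by the 2:1 spreading method:
Δσ = qBL/((B+z)(L+z)) = 80.1×5.9×14/((5.9+6.55)(14+6.55)) = 25.86 kPa
Final effective stress: σ'_f = 59.424 + 25.86 = 85.284 kPa.
σ'_f = 85.284 ≤ σ'_p = 139 kPa, so the clay remains overconsolidated and only the recompression index applies:
S_c = C_r·H/(1+e₀)·log₁₀(σ'_f/σ'_0) = 0.033×5.5/2.14×log₁₀(85.284/59.424)
    = 0.084813 × 0.15691 = 0.01331 m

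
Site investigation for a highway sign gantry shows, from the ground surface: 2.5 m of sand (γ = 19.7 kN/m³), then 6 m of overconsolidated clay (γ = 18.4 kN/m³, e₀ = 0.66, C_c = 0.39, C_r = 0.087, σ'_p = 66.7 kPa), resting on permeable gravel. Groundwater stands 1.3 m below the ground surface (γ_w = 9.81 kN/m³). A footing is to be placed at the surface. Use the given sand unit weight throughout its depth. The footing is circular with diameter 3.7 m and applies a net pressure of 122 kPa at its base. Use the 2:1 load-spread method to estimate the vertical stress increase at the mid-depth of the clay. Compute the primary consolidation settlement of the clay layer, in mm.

S_c ≈ 141 mm

Mid-depth of clay below the ground surface: z = 2.5 + 6/2 = 5.5 m.
Total vertical stress at mid-clay: σ_v = 19.7×2.5 + 18.4×3 = 104.45 kPa.
Pore pressure: u = 9.81×(5.5 − 1.3) = 41.202 kPa.
Initial effective stress: σ'_0 = σ_v − u = 104.45 − 41.202 = 63.248 kPa.
Stress increase at mid-clay by the 2:1 spreading method:
Δσ ≈ qD²/(D+z)² = 122×3.7²/(3.7+5.5)² = 19.733 kPa
Final effective stress: σ'_f = 63.248 + 19.733 = 82.981 kPa.
σ'_f = 82.981 > σ'_p = 66.7 kPa, so the stress path crosses the preconsolidation pressure — recompression up to σ'_p, then virgin compression beyond:
S_c = H/(1+e₀)·[C_r·log₁₀(σ'_p/σ'_0) + C_c·log₁₀(σ'_f/σ'_p)]
    = 6/1.66 × [0.087×log₁₀(66.7/63.248) + 0.39×log₁₀(82.981/66.7)]
    = 3.6145 × [0.0020079 + 0.036993] = 0.141 m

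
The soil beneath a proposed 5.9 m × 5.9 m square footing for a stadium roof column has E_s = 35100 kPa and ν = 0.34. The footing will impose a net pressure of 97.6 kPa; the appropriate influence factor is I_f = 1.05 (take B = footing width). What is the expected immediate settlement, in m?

S_e ≈ 0.0152 m

Immediate (elastic) settlement: S_e = q·B·(1−ν²)/E_s · I_f.
S_e = 97.6 × 5.9 × (1 − 0.34²) / 35100 × 1.05
    = 97.6 × 5.9 × 0.8844 / 35100 × 1.05
    = 0.01523 m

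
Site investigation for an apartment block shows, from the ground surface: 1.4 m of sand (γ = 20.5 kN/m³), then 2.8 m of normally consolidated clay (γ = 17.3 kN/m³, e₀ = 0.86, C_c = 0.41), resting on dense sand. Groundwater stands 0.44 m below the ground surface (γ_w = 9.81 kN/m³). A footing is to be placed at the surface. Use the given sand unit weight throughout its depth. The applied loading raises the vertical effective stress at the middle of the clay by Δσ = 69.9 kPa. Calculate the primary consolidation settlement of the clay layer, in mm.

Mid-depth of clay below the ground surface: z = 1.4 + 2.8/2 = 2.8 m.
Total vertical stress at mid-clay: σ_v = 20.5×1.4 + 17.3×1.4 = 52.92 kPa.
Pore pressure: u = 9.81×(2.8 − 0.44) = 23.152 kPa.
Initial effective stress: σ'_0 = σ_v − u = 52.92 − 23.152 = 29.768 kPa.
Final effective stress: σ'_f = σ'_0 + Δσ = 29.768 + 69.9 = 99.668 kPa.
Normally consolidated clay, so the full stress increment lies on the virgin compression line:
S_c = C_c·H/(1+e₀)·log₁₀(σ'_f/σ'_0) = 0.41×2.8/(1+0.86)×log₁₀(99.668/29.768)
    = 0.6172 × 0.52481 = 0.3239 m

S_c ≈ 324 mm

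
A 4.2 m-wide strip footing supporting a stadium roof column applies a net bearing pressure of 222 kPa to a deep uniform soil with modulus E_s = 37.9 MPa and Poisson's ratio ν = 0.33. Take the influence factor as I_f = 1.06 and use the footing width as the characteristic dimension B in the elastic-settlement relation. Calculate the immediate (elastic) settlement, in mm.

Immediate (elastic) settlement: S_e = q·B·(1−ν²)/E_s · I_f.
E_s = 37.9 MPa = 37900 kPa.
S_e = 222 × 4.2 × (1 − 0.33²) / 37900 × 1.06
    = 222 × 4.2 × 0.8911 / 37900 × 1.06
    = 0.02324 m = 23.24 mm

S_e ≈ 23.2 mm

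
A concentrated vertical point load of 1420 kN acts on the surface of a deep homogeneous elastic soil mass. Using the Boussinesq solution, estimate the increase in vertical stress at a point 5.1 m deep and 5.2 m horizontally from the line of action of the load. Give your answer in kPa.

Δσ_z ≈ 4.39 kPa

Boussinesq vertical stress below a point load on an elastic half-space:
Δσ_z = 3P/(2πz²) · [1 + (r/z)²]^(−5/2)
r/z = 5.2/5.1 = 1.0196; [1+(r/z)²]^(−5/2) = 0.16832.
Δσ_z = 3×1420/(2π×5.1²) × 0.16832 = 26.067 × 0.16832 = 4.388 kPa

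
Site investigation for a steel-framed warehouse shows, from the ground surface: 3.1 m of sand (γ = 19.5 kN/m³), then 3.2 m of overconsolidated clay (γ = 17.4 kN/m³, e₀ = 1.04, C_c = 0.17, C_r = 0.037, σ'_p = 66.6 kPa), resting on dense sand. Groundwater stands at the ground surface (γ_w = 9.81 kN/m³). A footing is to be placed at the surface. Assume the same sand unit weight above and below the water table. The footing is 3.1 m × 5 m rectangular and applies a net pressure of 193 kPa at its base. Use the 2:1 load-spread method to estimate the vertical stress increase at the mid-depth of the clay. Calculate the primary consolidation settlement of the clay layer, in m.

S_c ≈ 0.0352 m

Mid-depth of clay below the ground surface: z = 3.1 + 3.2/2 = 4.7 m.
Total vertical stress at mid-clay: σ_v = 19.5×3.1 + 17.4×1.6 = 88.29 kPa.
Pore pressure: u = 9.81×(4.7 − 0) = 46.107 kPa.
Initial effective stress: σ'_0 = σ_v − u = 88.29 − 46.107 = 42.183 kPa.
Stress increase at mid-clay by the 2:1 spreading method:
Δσ = qBL/((B+z)(L+z)) = 193×3.1×5/((3.1+4.7)(5+4.7)) = 39.539 kPa
Final effective stress: σ'_f = 42.183 + 39.539 = 81.722 kPa.
σ'_f = 81.722 > σ'_p = 66.6 kPa, so the stress path crosses the preconsolidation pressure — recompression up to σ'_p, then virgin compression beyond:
S_c = H/(1+e₀)·[C_r·log₁₀(σ'_p/σ'_0) + C_c·log₁₀(σ'_f/σ'_p)]
    = 3.2/2.04 × [0.037×log₁₀(66.6/42.183) + 0.17×log₁₀(81.722/66.6)]
    = 1.5686 × [0.0073385 + 0.015107] = 0.03521 m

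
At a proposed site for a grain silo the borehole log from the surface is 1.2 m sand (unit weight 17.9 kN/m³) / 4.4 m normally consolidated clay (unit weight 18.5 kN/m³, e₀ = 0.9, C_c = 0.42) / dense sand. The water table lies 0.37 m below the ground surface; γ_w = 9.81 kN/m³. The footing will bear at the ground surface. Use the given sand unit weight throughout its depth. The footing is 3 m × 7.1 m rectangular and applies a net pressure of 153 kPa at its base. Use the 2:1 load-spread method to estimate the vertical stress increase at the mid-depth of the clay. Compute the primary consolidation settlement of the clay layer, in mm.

S_c ≈ 386 mm

Mid-depth of clay below the ground surface: z = 1.2 + 4.4/2 = 3.4 m.
Total vertical stress at mid-clay: σ_v = 17.9×1.2 + 18.5×2.2 = 62.18 kPa.
Pore pressure: u = 9.81×(3.4 − 0.37) = 29.724 kPa.
Initial effective stress: σ'_0 = σ_v − u = 62.18 − 29.724 = 32.456 kPa.
Stress increase at mid-clay by the 2:1 spreading method:
Δσ = qBL/((B+z)(L+z)) = 153×3×7.1/((3+3.4)(7.1+3.4)) = 48.496 kPa
Final effective stress: σ'_f = σ'_0 + Δσ = 32.456 + 48.496 = 80.952 kPa.
Normally consolidated clay, so the full stress increment lies on the virgin compression line:
S_c = C_c·H/(1+e₀)·log₁₀(σ'_f/σ'_0) = 0.42×4.4/(1+0.9)×log₁₀(80.952/32.456)
    = 0.97263 × 0.39693 = 0.3861 m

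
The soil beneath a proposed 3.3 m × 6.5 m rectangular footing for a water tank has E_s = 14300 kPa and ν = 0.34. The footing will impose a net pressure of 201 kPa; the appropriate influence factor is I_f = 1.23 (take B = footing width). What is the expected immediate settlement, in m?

Immediate (elastic) settlement: S_e = q·B·(1−ν²)/E_s · I_f.
S_e = 201 × 3.3 × (1 − 0.34²) / 14300 × 1.23
    = 201 × 3.3 × 0.8844 / 14300 × 1.23
    = 0.05046 m

S_e ≈ 0.0505 m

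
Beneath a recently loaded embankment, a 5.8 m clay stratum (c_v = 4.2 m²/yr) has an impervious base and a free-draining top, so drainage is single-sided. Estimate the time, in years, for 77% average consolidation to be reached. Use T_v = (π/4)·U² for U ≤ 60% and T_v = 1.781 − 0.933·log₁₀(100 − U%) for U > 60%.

t ≈ 4.09 years

Drainage path length: H_d = H = 5.8 m (single drainage).
U > 60%: T_v = 1.781 − 0.933·log₁₀(100 − 77) = 0.51051.
t = T_v·H_d²/c_v = 0.51051×5.8²/4.2 = 4.089 years.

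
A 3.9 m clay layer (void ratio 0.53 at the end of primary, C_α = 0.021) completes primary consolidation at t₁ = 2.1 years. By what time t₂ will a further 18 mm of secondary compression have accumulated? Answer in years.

S_s = C_α·H/(1+e_p)·log₁₀(t₂/t₁) ⇒ log₁₀(t₂/t₁) = S_s·(1+e_p)/(C_α·H).
log₁₀(t₂/t₁) = 0.018 × (1+0.53) / (0.021×3.9) = 0.3363
t₂ = t₁ × 10^0.3363 = 2.1 × 2.169 = 4.555 years

t₂ ≈ 4.55 years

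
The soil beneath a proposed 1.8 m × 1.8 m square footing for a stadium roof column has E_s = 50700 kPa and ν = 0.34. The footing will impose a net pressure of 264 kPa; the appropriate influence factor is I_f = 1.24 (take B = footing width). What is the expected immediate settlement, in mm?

S_e ≈ 10.3 mm

Immediate (elastic) settlement: S_e = q·B·(1−ν²)/E_s · I_f.
S_e = 264 × 1.8 × (1 − 0.34²) / 50700 × 1.24
    = 264 × 1.8 × 0.8844 / 50700 × 1.24
    = 0.01028 m = 10.28 mm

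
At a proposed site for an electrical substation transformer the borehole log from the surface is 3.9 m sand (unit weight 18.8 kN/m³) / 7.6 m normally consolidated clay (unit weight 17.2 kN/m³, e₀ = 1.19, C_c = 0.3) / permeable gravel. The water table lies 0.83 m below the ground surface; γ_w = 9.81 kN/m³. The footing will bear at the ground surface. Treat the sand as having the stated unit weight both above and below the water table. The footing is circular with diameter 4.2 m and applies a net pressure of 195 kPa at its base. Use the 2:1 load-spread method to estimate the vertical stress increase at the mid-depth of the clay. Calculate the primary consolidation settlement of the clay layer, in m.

Mid-depth of clay below the ground surface: z = 3.9 + 7.6/2 = 7.7 m.
Total vertical stress at mid-clay: σ_v = 18.8×3.9 + 17.2×3.8 = 138.68 kPa.
Pore pressure: u = 9.81×(7.7 − 0.83) = 67.395 kPa.
Initial effective stress: σ'_0 = σ_v − u = 138.68 − 67.395 = 71.285 kPa.
Stress increase at mid-clay by the 2:1 spreading method:
Δσ ≈ qD²/(D+z)² = 195×4.2²/(4.2+7.7)² = 24.291 kPa
Final effective stress: σ'_f = σ'_0 + Δσ = 71.285 + 24.291 = 95.576 kPa.
Normally consolidated clay, so the full stress increment lies on the virgin compression line:
S_c = C_c·H/(1+e₀)·log₁₀(σ'_f/σ'_0) = 0.3×7.6/(1+1.19)×log₁₀(95.576/71.285)
    = 1.0411 × 0.12735 = 0.1326 m

S_c ≈ 0.133 m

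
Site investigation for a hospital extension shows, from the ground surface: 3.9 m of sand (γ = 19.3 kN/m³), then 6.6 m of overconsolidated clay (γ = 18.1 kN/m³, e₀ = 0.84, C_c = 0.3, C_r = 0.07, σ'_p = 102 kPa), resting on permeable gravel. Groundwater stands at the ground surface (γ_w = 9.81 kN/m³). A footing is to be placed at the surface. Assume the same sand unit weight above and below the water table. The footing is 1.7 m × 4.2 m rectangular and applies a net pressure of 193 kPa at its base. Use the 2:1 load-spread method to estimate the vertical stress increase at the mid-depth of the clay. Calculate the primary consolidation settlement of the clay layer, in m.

Mid-depth of clay below the ground surface: z = 3.9 + 6.6/2 = 7.2 m.
Total vertical stress at mid-clay: σ_v = 19.3×3.9 + 18.1×3.3 = 135 kPa.
Pore pressure: u = 9.81×(7.2 − 0) = 70.632 kPa.
Initial effective stress: σ'_0 = σ_v − u = 135 − 70.632 = 64.368 kPa.
Stress increase at mid-clay by the 2:1 spreading method:
Δσ = qBL/((B+z)(L+z)) = 193×1.7×4.2/((1.7+7.2)(4.2+7.2)) = 13.582 kPa
Final effective stress: σ'_f = 64.368 + 13.582 = 77.95 kPa.
σ'_f = 77.95 ≤ σ'_p = 102 kPa, so the clay remains overconsolidated and only the recompression index applies:
S_c = C_r·H/(1+e₀)·log₁₀(σ'_f/σ'_0) = 0.07×6.6/1.84×log₁₀(77.95/64.368)
    = 0.25109 × 0.083146 = 0.02088 m

S_c ≈ 0.0209 m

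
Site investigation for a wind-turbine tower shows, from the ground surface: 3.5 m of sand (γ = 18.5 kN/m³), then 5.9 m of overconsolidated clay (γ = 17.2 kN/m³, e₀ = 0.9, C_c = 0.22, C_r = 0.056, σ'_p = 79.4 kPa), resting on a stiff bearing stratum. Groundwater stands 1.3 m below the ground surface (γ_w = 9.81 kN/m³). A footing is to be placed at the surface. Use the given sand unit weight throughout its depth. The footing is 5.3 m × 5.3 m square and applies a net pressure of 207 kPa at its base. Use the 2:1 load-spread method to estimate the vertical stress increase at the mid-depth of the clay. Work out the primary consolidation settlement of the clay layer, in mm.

Mid-depth of clay below the ground surface: z = 3.5 + 5.9/2 = 6.45 m.
Total vertical stress at mid-clay: σ_v = 18.5×3.5 + 17.2×2.95 = 115.49 kPa.
Pore pressure: u = 9.81×(6.45 − 1.3) = 50.522 kPa.
Initial effective stress: σ'_0 = σ_v − u = 115.49 − 50.522 = 64.968 kPa.
Stress increase at mid-clay by the 2:1 spreading method:
Δσ = qBL/((B+z)(L+z)) = 207×5.3×5.3/((5.3+6.45)(5.3+6.45)) = 42.116 kPa
Final effective stress: σ'_f = 64.968 + 42.116 = 107.08 kPa.
σ'_f = 107.08 > σ'_p = 79.4 kPa, so the stress path crosses the preconsolidation pressure — recompression up to σ'_p, then virgin compression beyond:
S_c = H/(1+e₀)·[C_r·log₁₀(σ'_p/σ'_0) + C_c·log₁₀(σ'_f/σ'_p)]
    = 5.9/1.9 × [0.056×log₁₀(79.4/64.968) + 0.22×log₁₀(107.08/79.4)]
    = 3.1053 × [0.0048788 + 0.028575] = 0.1039 m

S_c ≈ 104 mm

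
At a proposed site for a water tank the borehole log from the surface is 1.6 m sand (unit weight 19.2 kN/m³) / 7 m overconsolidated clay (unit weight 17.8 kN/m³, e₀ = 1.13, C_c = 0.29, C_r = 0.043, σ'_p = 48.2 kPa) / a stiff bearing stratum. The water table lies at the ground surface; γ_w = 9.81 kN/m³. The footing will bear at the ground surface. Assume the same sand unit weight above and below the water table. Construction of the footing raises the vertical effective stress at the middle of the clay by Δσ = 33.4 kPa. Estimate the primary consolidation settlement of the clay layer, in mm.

Mid-depth of clay below the ground surface: z = 1.6 + 7/2 = 5.1 m.
Total vertical stress at mid-clay: σ_v = 19.2×1.6 + 17.8×3.5 = 93.02 kPa.
Pore pressure: u = 9.81×(5.1 − 0) = 50.031 kPa.
Initial effective stress: σ'_0 = σ_v − u = 93.02 − 50.031 = 42.989 kPa.
Final effective stress: σ'_f = 42.989 + 33.4 = 76.389 kPa.
σ'_f = 76.389 > σ'_p = 48.2 kPa, so the stress path crosses the preconsolidation pressure — recompression up to σ'_p, then virgin compression beyond:
S_c = H/(1+e₀)·[C_r·log₁₀(σ'_p/σ'_0) + C_c·log₁₀(σ'_f/σ'_p)]
    = 7/2.13 × [0.043×log₁₀(48.2/42.989) + 0.29×log₁₀(76.389/48.2)]
    = 3.2864 × [0.0021367 + 0.057995] = 0.1976 m

S_c ≈ 198 mm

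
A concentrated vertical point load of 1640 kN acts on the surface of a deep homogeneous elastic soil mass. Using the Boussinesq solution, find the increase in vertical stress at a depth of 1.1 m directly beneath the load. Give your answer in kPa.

Δσ_z ≈ 647 kPa

Boussinesq vertical stress below a point load on an elastic half-space:
Δσ_z = 3P/(2πz²) · [1 + (r/z)²]^(−5/2)
r/z = 0/1.1 = 0; [1+(r/z)²]^(−5/2) = 1.
Δσ_z = 3×1640/(2π×1.1²) × 1 = 647.14 × 1 = 647.1 kPa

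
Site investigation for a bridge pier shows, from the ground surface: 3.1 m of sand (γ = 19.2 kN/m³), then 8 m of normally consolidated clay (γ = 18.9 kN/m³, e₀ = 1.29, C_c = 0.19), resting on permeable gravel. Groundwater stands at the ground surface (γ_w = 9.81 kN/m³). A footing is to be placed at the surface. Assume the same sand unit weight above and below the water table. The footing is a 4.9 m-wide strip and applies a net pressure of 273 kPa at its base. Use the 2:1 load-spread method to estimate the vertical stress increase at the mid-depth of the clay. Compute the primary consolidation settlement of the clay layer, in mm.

S_c ≈ 287 mm

Mid-depth of clay below the ground surface: z = 3.1 + 8/2 = 7.1 m.
Total vertical stress at mid-clay: σ_v = 19.2×3.1 + 18.9×4 = 135.12 kPa.
Pore pressure: u = 9.81×(7.1 − 0) = 69.651 kPa.
Initial effective stress: σ'_0 = σ_v − u = 135.12 − 69.651 = 65.469 kPa.
Stress increase at mid-clay by the 2:1 spreading method:
Δσ = qB/(B+z) = 273×4.9/(4.9+7.1) = 111.48 kPa
Final effective stress: σ'_f = σ'_0 + Δσ = 65.469 + 111.48 = 176.95 kPa.
Normally consolidated clay, so the full stress increment lies on the virgin compression line:
S_c = C_c·H/(1+e₀)·log₁₀(σ'_f/σ'_0) = 0.19×8/(1+1.29)×log₁₀(176.95/65.469)
    = 0.66376 × 0.43181 = 0.2866 m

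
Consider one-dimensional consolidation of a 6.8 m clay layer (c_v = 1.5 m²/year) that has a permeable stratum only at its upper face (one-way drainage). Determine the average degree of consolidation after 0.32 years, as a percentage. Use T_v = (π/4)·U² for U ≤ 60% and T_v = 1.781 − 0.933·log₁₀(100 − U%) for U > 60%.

U ≈ 11.5 %

Drainage path length: H_d = H = 6.8 m (single drainage).
T_v = c_v·t/H_d² = 1.5×0.32/6.8² = 0.010381.
T_v = 0.010381 corresponds to the U ≤ 60% branch:
U = √(4T_v/π) = 0.115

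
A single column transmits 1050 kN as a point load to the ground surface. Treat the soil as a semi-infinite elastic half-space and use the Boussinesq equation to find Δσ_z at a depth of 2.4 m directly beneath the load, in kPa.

Boussinesq vertical stress below a point load on an elastic half-space:
Δσ_z = 3P/(2πz²) · [1 + (r/z)²]^(−5/2)
r/z = 0/2.4 = 0; [1+(r/z)²]^(−5/2) = 1.
Δσ_z = 3×1050/(2π×2.4²) × 1 = 87.038 × 1 = 87.04 kPa

Δσ_z ≈ 87 kPa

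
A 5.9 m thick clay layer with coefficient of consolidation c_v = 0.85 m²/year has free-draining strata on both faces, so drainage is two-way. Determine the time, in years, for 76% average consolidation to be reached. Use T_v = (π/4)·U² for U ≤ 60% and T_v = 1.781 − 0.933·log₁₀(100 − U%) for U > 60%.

t ≈ 5.05 years

Drainage path length: H_d = H/2 = 2.95 m (double drainage).
U > 60%: T_v = 1.781 − 0.933·log₁₀(100 − 76) = 0.49326.
t = T_v·H_d²/c_v = 0.49326×2.95²/0.85 = 5.05 years.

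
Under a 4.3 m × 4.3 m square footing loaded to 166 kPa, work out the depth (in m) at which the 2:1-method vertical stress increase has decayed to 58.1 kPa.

2:1 spreading — at depth z the loaded area has grown by z in each plan dimension:
qB²/(B+z)² = Δσ_z ⇒ z = B(√(q/Δσ_z) − 1) = 4.3×(√(166/58.1) − 1) = 2.968 m

z ≈ 2.97 m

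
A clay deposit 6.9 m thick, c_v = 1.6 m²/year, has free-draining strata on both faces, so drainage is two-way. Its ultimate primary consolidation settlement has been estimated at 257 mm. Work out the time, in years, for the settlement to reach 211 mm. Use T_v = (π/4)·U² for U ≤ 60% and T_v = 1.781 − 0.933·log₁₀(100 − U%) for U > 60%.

Drainage path length: H_d = H/2 = 3.45 m (double drainage).
U = S(t)/S_ult = 211/257 = 0.821.
U > 60%: T_v = 1.781 − 0.933·log₁₀(100 − 82.101) = 0.61211.
t = T_v·H_d²/c_v = 0.61211×3.45²/1.6 = 4.554 years.

t ≈ 4.55 years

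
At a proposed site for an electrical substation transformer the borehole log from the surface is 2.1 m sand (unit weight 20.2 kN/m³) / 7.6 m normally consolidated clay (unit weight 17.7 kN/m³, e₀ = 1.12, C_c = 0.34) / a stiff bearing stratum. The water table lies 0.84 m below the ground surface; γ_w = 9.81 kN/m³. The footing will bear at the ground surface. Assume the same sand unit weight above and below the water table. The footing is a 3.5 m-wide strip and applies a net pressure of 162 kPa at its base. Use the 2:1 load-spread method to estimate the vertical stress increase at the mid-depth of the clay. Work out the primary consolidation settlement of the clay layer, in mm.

Mid-depth of clay below the ground surface: z = 2.1 + 7.6/2 = 5.9 m.
Total vertical stress at mid-clay: σ_v = 20.2×2.1 + 17.7×3.8 = 109.68 kPa.
Pore pressure: u = 9.81×(5.9 − 0.84) = 49.639 kPa.
Initial effective stress: σ'_0 = σ_v − u = 109.68 − 49.639 = 60.041 kPa.
Stress increase at mid-clay by the 2:1 spreading method:
Δσ = qB/(B+z) = 162×3.5/(3.5+5.9) = 60.319 kPa
Final effective stress: σ'_f = σ'_0 + Δσ = 60.041 + 60.319 = 120.36 kPa.
Normally consolidated clay, so the full stress increment lies on the virgin compression line:
S_c = C_c·H/(1+e₀)·log₁₀(σ'_f/σ'_0) = 0.34×7.6/(1+1.12)×log₁₀(120.36/60.041)
    = 1.2189 × 0.30203 = 0.3681 m

S_c ≈ 368 mm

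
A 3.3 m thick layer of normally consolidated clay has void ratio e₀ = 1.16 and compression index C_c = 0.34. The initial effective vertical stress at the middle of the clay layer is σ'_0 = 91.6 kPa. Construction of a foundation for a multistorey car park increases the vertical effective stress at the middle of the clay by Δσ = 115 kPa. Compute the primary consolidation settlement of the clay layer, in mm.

S_c ≈ 183 mm

Final effective stress: σ'_f = σ'_0 + Δσ = 91.6 + 115 = 206.6 kPa.
Normally consolidated clay, so the full stress increment lies on the virgin compression line:
S_c = C_c·H/(1+e₀)·log₁₀(σ'_f/σ'_0) = 0.34×3.3/(1+1.16)×log₁₀(206.6/91.6)
    = 0.51944 × 0.35323 = 0.1835 m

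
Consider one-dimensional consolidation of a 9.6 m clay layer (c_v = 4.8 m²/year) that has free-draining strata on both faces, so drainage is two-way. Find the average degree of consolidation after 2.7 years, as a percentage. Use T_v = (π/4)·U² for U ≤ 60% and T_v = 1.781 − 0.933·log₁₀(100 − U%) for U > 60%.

U ≈ 79.8 %

Drainage path length: H_d = H/2 = 4.8 m (double drainage).
T_v = c_v·t/H_d² = 4.8×2.7/4.8² = 0.5625.
T_v = 0.5625 corresponds to the U > 60% branch:
U = 1 − 10^((1.781 − T_v)/0.933)/100 = 0.7977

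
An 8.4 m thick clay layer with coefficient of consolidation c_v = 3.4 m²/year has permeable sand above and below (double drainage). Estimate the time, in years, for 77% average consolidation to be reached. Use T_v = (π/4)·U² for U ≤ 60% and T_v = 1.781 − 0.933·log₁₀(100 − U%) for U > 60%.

Drainage path length: H_d = H/2 = 4.2 m (double drainage).
U > 60%: T_v = 1.781 − 0.933·log₁₀(100 − 77) = 0.51051.
t = T_v·H_d²/c_v = 0.51051×4.2²/3.4 = 2.649 years.

t ≈ 2.65 years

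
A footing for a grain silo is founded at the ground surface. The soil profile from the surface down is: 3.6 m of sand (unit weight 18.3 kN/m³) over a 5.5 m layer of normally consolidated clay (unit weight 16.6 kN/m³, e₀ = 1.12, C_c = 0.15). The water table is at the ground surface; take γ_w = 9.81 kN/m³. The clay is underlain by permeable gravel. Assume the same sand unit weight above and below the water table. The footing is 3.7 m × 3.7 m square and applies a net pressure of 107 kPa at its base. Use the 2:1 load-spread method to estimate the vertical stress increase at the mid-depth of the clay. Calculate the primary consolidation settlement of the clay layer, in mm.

Mid-depth of clay below the ground surface: z = 3.6 + 5.5/2 = 6.35 m.
Total vertical stress at mid-clay: σ_v = 18.3×3.6 + 16.6×2.75 = 111.53 kPa.
Pore pressure: u = 9.81×(6.35 − 0) = 62.294 kPa.
Initial effective stress: σ'_0 = σ_v − u = 111.53 − 62.294 = 49.236 kPa.
Stress increase at mid-clay by the 2:1 spreading method:
Δσ = qBL/((B+z)(L+z)) = 107×3.7×3.7/((3.7+6.35)(3.7+6.35)) = 14.503 kPa
Final effective stress: σ'_f = σ'_0 + Δσ = 49.236 + 14.503 = 63.739 kPa.
Normally consolidated clay, so the full stress increment lies on the virgin compression line:
S_c = C_c·H/(1+e₀)·log₁₀(σ'_f/σ'_0) = 0.15×5.5/(1+1.12)×log₁₀(63.739/49.236)
    = 0.38915 × 0.11212 = 0.04363 m

S_c ≈ 43.6 mm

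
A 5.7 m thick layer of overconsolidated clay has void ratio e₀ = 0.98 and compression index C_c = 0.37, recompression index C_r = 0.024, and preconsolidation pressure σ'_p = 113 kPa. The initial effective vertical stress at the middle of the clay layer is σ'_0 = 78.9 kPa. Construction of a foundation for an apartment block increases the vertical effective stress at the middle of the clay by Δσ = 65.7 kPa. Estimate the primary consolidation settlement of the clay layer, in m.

S_c ≈ 0.125 m

Final effective stress: σ'_f = 78.9 + 65.7 = 144.6 kPa.
σ'_f = 144.6 > σ'_p = 113 kPa, so the stress path crosses the preconsolidation pressure — recompression up to σ'_p, then virgin compression beyond:
S_c = H/(1+e₀)·[C_r·log₁₀(σ'_p/σ'_0) + C_c·log₁₀(σ'_f/σ'_p)]
    = 5.7/1.98 × [0.024×log₁₀(113/78.9) + 0.37×log₁₀(144.6/113)]
    = 2.8788 × [0.003744 + 0.039623] = 0.1248 m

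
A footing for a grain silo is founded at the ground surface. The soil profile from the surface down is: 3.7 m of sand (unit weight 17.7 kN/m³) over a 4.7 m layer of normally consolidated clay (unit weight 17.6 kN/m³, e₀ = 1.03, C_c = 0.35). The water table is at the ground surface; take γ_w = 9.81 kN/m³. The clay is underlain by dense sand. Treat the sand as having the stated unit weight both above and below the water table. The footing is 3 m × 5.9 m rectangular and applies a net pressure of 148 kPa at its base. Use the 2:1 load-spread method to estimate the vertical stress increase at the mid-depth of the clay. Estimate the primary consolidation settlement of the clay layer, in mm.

S_c ≈ 145 mm

Mid-depth of clay below the ground surface: z = 3.7 + 4.7/2 = 6.05 m.
Total vertical stress at mid-clay: σ_v = 17.7×3.7 + 17.6×2.35 = 106.85 kPa.
Pore pressure: u = 9.81×(6.05 − 0) = 59.351 kPa.
Initial effective stress: σ'_0 = σ_v − u = 106.85 − 59.351 = 47.499 kPa.
Stress increase at mid-clay by the 2:1 spreading method:
Δσ = qBL/((B+z)(L+z)) = 148×3×5.9/((3+6.05)(5.9+6.05)) = 24.222 kPa
Final effective stress: σ'_f = σ'_0 + Δσ = 47.499 + 24.222 = 71.721 kPa.
Normally consolidated clay, so the full stress increment lies on the virgin compression line:
S_c = C_c·H/(1+e₀)·log₁₀(σ'_f/σ'_0) = 0.35×4.7/(1+1.03)×log₁₀(71.721/47.499)
    = 0.81034 × 0.17896 = 0.145 m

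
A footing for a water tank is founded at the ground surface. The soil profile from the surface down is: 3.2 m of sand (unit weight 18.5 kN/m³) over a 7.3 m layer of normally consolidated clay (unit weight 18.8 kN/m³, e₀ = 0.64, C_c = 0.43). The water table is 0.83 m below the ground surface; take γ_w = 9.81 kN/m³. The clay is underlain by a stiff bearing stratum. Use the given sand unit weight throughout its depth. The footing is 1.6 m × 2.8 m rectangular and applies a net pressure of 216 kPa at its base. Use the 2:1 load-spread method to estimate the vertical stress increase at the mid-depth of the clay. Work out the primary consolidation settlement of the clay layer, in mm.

Mid-depth of clay below the ground surface: z = 3.2 + 7.3/2 = 6.85 m.
Total vertical stress at mid-clay: σ_v = 18.5×3.2 + 18.8×3.65 = 127.82 kPa.
Pore pressure: u = 9.81×(6.85 − 0.83) = 59.056 kPa.
Initial effective stress: σ'_0 = σ_v − u = 127.82 − 59.056 = 68.764 kPa.
Stress increase at mid-clay by the 2:1 spreading method:
Δσ = qBL/((B+z)(L+z)) = 216×1.6×2.8/((1.6+6.85)(2.8+6.85)) = 11.867 kPa
Final effective stress: σ'_f = σ'_0 + Δσ = 68.764 + 11.867 = 80.631 kPa.
Normally consolidated clay, so the full stress increment lies on the virgin compression line:
S_c = C_c·H/(1+e₀)·log₁₀(σ'_f/σ'_0) = 0.43×7.3/(1+0.64)×log₁₀(80.631/68.764)
    = 1.914 × 0.069141 = 0.1323 m

S_c ≈ 132 mm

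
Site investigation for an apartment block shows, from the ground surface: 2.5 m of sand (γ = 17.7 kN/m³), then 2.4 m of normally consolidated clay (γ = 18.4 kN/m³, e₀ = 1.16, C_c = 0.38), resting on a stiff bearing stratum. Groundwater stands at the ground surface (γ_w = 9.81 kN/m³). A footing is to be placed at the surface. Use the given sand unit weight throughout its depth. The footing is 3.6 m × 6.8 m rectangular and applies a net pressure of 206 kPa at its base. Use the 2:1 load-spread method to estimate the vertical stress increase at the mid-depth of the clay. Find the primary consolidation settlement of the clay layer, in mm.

S_c ≈ 213 mm

Mid-depth of clay below the ground surface: z = 2.5 + 2.4/2 = 3.7 m.
Total vertical stress at mid-clay: σ_v = 17.7×2.5 + 18.4×1.2 = 66.33 kPa.
Pore pressure: u = 9.81×(3.7 − 0) = 36.297 kPa.
Initial effective stress: σ'_0 = σ_v − u = 66.33 − 36.297 = 30.033 kPa.
Stress increase at mid-clay by the 2:1 spreading method:
Δσ = qBL/((B+z)(L+z)) = 206×3.6×6.8/((3.6+3.7)(6.8+3.7)) = 65.791 kPa
Final effective stress: σ'_f = σ'_0 + Δσ = 30.033 + 65.791 = 95.824 kPa.
Normally consolidated clay, so the full stress increment lies on the virgin compression line:
S_c = C_c·H/(1+e₀)·log₁₀(σ'_f/σ'_0) = 0.38×2.4/(1+1.16)×log₁₀(95.824/30.033)
    = 0.42222 × 0.50388 = 0.2127 m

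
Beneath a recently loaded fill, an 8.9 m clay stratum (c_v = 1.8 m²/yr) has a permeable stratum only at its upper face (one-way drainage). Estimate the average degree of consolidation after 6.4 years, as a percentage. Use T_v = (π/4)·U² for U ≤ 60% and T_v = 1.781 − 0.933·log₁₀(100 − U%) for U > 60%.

Drainage path length: H_d = H = 8.9 m (single drainage).
T_v = c_v·t/H_d² = 1.8×6.4/8.9² = 0.14544.
T_v = 0.14544 corresponds to the U ≤ 60% branch:
U = √(4T_v/π) = 0.4303

U ≈ 43 %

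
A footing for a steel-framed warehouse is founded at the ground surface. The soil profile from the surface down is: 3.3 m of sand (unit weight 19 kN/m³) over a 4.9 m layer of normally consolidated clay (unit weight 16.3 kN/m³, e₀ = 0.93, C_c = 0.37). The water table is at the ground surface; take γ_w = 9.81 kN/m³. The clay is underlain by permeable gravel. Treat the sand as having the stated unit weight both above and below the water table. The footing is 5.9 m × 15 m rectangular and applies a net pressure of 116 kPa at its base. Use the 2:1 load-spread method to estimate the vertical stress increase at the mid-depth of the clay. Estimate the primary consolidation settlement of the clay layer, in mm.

Mid-depth of clay below the ground surface: z = 3.3 + 4.9/2 = 5.75 m.
Total vertical stress at mid-clay: σ_v = 19×3.3 + 16.3×2.45 = 102.63 kPa.
Pore pressure: u = 9.81×(5.75 − 0) = 56.408 kPa.
Initial effective stress: σ'_0 = σ_v − u = 102.63 − 56.408 = 46.222 kPa.
Stress increase at mid-clay by the 2:1 spreading method:
Δσ = qBL/((B+z)(L+z)) = 116×5.9×15/((5.9+5.75)(15+5.75)) = 42.468 kPa
Final effective stress: σ'_f = σ'_0 + Δσ = 46.222 + 42.468 = 88.69 kPa.
Normally consolidated clay, so the full stress increment lies on the virgin compression line:
S_c = C_c·H/(1+e₀)·log₁₀(σ'_f/σ'_0) = 0.37×4.9/(1+0.93)×log₁₀(88.69/46.222)
    = 0.93938 × 0.28303 = 0.2659 m

S_c ≈ 266 mm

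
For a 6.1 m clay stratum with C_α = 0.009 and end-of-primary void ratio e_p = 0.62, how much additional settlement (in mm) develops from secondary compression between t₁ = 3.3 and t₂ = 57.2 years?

S_s ≈ 42 mm

Secondary compression: S_s = C_α·H/(1+e_p)·log₁₀(t₂/t₁)
S_s = 0.009×6.1/(1+0.62)×log₁₀(57.2/3.3)
    = 0.03389 × 1.239 = 0.04198 m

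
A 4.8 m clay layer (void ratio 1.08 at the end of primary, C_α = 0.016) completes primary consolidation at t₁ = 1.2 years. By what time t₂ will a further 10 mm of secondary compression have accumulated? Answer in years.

t₂ ≈ 2.24 years

S_s = C_α·H/(1+e_p)·log₁₀(t₂/t₁) ⇒ log₁₀(t₂/t₁) = S_s·(1+e_p)/(C_α·H).
log₁₀(t₂/t₁) = 0.01 × (1+1.08) / (0.016×4.8) = 0.2708
t₂ = t₁ × 10^0.2708 = 1.2 × 1.866 = 2.239 years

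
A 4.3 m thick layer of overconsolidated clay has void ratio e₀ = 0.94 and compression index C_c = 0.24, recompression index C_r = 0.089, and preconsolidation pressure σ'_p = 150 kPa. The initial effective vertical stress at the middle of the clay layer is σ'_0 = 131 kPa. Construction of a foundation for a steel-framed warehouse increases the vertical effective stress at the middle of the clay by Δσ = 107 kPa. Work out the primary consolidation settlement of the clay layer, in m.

Final effective stress: σ'_f = 131 + 107 = 238 kPa.
σ'_f = 238 > σ'_p = 150 kPa, so the stress path crosses the preconsolidation pressure — recompression up to σ'_p, then virgin compression beyond:
S_c = H/(1+e₀)·[C_r·log₁₀(σ'_p/σ'_0) + C_c·log₁₀(σ'_f/σ'_p)]
    = 4.3/1.94 × [0.089×log₁₀(150/131) + 0.24×log₁₀(238/150)]
    = 2.2165 × [0.005235 + 0.048117] = 0.1183 m

S_c ≈ 0.118 m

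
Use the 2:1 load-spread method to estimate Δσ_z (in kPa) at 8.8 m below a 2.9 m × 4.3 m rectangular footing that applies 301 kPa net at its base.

By the 2:1 method the load spreads at 1 horizontal : 2 vertical, so at depth z the loaded area has grown by z in each plan dimension:
Δσ = qBL/((B+z)(L+z)) = 301×2.9×4.3/((2.9+8.8)(4.3+8.8)) = 24.489 kPa

Δσ_z ≈ 24.5 kPa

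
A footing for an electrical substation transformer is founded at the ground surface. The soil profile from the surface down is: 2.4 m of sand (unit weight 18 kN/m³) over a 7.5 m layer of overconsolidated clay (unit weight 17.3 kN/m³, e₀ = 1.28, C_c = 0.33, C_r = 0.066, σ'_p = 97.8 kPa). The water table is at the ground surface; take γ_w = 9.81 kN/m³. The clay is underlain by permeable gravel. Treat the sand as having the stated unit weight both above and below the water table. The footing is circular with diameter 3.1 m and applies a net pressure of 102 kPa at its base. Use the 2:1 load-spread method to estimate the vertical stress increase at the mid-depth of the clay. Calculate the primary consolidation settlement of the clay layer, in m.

Mid-depth of clay below the ground surface: z = 2.4 + 7.5/2 = 6.15 m.
Total vertical stress at mid-clay: σ_v = 18×2.4 + 17.3×3.75 = 108.07 kPa.
Pore pressure: u = 9.81×(6.15 − 0) = 60.332 kPa.
Initial effective stress: σ'_0 = σ_v − u = 108.07 − 60.332 = 47.738 kPa.
Stress increase at mid-clay by the 2:1 spreading method:
Δσ ≈ qD²/(D+z)² = 102×3.1²/(3.1+6.15)² = 11.456 kPa
Final effective stress: σ'_f = 47.738 + 11.456 = 59.194 kPa.
σ'_f = 59.194 ≤ σ'_p = 97.8 kPa, so the clay remains overconsolidated and only the recompression index applies:
S_c = C_r·H/(1+e₀)·log₁₀(σ'_f/σ'_0) = 0.066×7.5/2.28×log₁₀(59.194/47.738)
    = 0.21711 × 0.093413 = 0.02028 m

S_c ≈ 0.0203 m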